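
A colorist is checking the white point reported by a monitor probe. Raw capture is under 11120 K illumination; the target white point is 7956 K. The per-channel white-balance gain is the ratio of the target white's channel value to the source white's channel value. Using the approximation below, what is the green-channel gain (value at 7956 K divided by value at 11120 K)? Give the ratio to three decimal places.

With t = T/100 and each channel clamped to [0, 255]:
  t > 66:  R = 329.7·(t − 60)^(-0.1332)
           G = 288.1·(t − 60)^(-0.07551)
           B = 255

At 11120 K (t = 111.2):
  G = 288.1·(111.2 − 60)^(-0.07551) = 288.1·51.2^(-0.07551) = 288.1·0.74290 = 214.031.
At 7956 K (t = 79.56):
  G = 288.1·(79.56 − 60)^(-0.07551) = 288.1·19.56^(-0.07551) = 288.1·0.79889 = 230.161.
Gain = 230.161 / 214.031 = 1.0754 → 1.075.

1.075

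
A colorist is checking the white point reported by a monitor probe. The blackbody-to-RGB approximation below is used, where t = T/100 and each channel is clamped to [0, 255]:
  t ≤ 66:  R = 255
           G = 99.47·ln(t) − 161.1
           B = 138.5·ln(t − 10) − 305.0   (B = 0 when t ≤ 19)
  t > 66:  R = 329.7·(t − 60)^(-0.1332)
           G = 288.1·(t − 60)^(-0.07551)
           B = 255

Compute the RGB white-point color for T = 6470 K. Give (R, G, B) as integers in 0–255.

(255, 254, 249)

t = 6470/100 = 64.7; the t ≤ 66 branch applies.
R = 255 by definition for t ≤ 66.
G = 99.47·ln 64.7 − 161.1 = 99.47·4.1698 − 161.1 = 253.666.
B = 138.5·ln(64.7 − 10) − 305.0 = 138.5·ln 54.7 − 305.0 = 138.5·4.0019 − 305.0 = 249.258.
Rounded: (255, 254, 249).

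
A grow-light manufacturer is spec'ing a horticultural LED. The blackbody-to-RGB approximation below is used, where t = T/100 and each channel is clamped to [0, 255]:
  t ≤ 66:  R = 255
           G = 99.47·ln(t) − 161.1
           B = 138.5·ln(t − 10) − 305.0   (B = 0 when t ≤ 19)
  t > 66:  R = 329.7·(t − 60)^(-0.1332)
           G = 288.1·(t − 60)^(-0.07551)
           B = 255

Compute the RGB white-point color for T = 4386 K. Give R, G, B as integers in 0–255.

t = 4386/100 = 43.86; the t ≤ 66 branch applies.
R = 255 by definition for t ≤ 66.
G = 99.47·ln 43.86 − 161.1 = 99.47·3.7810 − 161.1 = 214.996.
B = 138.5·ln(43.86 − 10) − 305.0 = 138.5·ln 33.86 − 305.0 = 138.5·3.5222 − 305.0 = 182.829.
Rounded: (255, 215, 183).

R=255, G=215, B=183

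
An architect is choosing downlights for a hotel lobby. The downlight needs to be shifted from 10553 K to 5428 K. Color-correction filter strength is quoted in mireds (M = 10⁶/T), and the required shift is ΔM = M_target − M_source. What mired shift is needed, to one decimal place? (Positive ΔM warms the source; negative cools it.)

M_source = 10⁶/10553 = 94.760; M_target = 10⁶/5428 = 184.230.
ΔM = 184.230 − 94.760 = 89.470 → +89.5 mireds, a warming shift.

+89.5 mireds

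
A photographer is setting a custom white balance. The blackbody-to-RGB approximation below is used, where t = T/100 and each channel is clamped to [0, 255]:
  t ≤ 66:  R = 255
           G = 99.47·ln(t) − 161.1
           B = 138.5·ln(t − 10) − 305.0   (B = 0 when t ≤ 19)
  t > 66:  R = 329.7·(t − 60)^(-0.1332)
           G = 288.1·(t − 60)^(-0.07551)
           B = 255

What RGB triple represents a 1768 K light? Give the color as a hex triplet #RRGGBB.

t = 1768/100 = 17.68; the t ≤ 66 branch applies.
R = 255 by definition for t ≤ 66.
G = 99.47·ln 17.68 − 161.1 = 99.47·2.8724 − 161.1 = 124.621.
t = 17.68 ≤ 19, so B = 0.
Rounded: (255, 125, 0).
In hex: #FF7D00.

#FF7D00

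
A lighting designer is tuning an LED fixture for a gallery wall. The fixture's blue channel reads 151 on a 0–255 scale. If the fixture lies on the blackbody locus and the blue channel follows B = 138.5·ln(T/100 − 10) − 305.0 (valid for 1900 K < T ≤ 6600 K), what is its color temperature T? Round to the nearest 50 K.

3700 K

ln(t − 10) = (151 + 305.0) / 138.5 = 3.2924.
t − 10 = e^3.2924 = 26.908, so t = 36.908.
T = 100·t = 3691 K → 3700 K to the nearest 50 K.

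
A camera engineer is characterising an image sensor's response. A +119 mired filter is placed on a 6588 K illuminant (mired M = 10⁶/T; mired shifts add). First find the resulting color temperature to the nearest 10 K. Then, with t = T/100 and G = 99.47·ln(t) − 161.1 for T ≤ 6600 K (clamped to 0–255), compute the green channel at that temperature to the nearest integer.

198

M_in = 10⁶/6588 = 151.79; M_out = 151.79 + (+119) = 270.79.
T_out = 10⁶/270.79 = 3692.9 K → 3690 K; t = 36.9.
G = 99.47·ln 36.9 − 161.1 = 99.47·3.6082 − 161.1 = 197.809.
Rounded: 198.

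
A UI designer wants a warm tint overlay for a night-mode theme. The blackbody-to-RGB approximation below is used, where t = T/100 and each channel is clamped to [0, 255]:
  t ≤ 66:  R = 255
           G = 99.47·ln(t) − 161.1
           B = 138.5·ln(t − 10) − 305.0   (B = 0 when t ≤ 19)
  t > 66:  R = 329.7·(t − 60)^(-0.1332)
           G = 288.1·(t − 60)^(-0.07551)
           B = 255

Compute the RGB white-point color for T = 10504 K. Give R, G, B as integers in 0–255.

R=199, G=216, B=255

t = 10504/100 = 105.04; the t > 66 branch applies.
R = 329.7·(105.04 − 60)^(-0.1332) = 329.7·45.04^(-0.1332) = 329.7·0.60220 = 198.545.
G = 288.1·(105.04 − 60)^(-0.07551) = 288.1·45.04^(-0.07551) = 288.1·0.75013 = 216.113.
B = 255 by definition for t > 66.
Rounded: (199, 216, 255).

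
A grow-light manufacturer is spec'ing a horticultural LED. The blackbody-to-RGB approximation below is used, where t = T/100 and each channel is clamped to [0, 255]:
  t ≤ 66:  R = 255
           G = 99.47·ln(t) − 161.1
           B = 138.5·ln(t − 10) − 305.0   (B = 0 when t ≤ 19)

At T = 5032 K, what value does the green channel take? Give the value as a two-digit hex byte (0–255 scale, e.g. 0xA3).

t = 5032/100 = 50.32; the t ≤ 66 branch applies.
G = 99.47·ln 50.32 − 161.1 = 99.47·3.9184 − 161.1 = 228.664.
Rounded: 229; in hex, 0xE5.

0xE5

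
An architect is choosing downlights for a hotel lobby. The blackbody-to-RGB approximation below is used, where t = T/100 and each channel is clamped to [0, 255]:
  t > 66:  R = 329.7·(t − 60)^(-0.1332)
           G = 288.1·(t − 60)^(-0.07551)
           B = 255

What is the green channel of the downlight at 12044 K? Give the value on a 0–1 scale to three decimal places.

t = 12044/100 = 120.44; the t > 66 branch applies.
G = 288.1·(120.44 − 60)^(-0.07551) = 288.1·60.44^(-0.07551) = 288.1·0.73366 = 211.366.
On a 0–1 scale: 211.366/255 = 0.8289 → 0.829.

0.829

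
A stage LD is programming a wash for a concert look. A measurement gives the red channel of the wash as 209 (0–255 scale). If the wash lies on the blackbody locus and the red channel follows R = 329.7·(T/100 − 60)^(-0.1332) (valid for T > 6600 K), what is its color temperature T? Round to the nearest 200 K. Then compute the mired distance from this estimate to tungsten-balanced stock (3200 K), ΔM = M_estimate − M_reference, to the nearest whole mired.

-201 mireds

(t − 60)^(-0.1332) = 209/329.7 = 0.63391.
t − 60 = 0.63391^(1/-0.1332) = 0.63391^(-7.508) = 30.639, so t = 90.639.
T = 100·t = 9064 K → 9000 K to the nearest 200 K.
M_estimate = 10⁶/9000 = 111.11; M_reference = 10⁶/3200 = 312.50.
ΔM = 111.11 − 312.50 = -201.39 → -201 mireds.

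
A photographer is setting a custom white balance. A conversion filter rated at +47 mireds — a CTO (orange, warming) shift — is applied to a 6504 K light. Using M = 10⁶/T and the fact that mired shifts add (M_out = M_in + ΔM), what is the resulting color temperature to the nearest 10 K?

M_in = 10⁶/6504 = 153.75 mireds.
M_out = 153.75 + (+47) = 200.75 mireds.
T_out = 10⁶/200.75 = 4981.3 K → 4980 K.

4980 K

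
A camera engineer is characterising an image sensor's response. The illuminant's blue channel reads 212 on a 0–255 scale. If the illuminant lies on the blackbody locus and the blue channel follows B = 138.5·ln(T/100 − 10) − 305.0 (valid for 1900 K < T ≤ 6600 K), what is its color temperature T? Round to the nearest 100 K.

ln(t − 10) = (212 + 305.0) / 138.5 = 3.7329.
t − 10 = e^3.7329 = 41.798, so t = 51.798.
T = 100·t = 5180 K → 5200 K to the nearest 100 K.

5200 K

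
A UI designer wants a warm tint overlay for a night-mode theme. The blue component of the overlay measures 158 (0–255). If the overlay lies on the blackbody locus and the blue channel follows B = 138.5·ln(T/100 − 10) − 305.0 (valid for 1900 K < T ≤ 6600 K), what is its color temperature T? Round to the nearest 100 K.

3800 K

ln(t − 10) = (158 + 305.0) / 138.5 = 3.3430.
t − 10 = e^3.3430 = 28.303, so t = 38.303.
T = 100·t = 3830 K → 3800 K to the nearest 100 K.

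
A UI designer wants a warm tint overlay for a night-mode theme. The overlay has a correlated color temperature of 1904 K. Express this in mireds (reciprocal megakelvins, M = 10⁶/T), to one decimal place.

M = 10⁶ / 1904 = 525.210 → 525.2 mireds.

525.2 mireds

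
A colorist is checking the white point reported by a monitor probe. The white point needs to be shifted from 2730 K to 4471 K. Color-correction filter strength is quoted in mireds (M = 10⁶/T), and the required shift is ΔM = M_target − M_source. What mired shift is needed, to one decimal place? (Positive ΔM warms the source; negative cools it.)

-142.6 mireds

M_source = 10⁶/2730 = 366.300; M_target = 10⁶/4471 = 223.664.
ΔM = 223.664 − 366.300 = -142.637 → -142.6 mireds, a cooling shift.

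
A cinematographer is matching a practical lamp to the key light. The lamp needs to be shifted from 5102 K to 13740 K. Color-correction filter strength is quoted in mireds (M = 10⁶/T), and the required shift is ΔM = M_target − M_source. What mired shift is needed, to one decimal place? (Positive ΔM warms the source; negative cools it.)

M_source = 10⁶/5102 = 196.002; M_target = 10⁶/13740 = 72.780.
ΔM = 72.780 − 196.002 = -123.221 → -123.2 mireds, a cooling shift.

-123.2 mireds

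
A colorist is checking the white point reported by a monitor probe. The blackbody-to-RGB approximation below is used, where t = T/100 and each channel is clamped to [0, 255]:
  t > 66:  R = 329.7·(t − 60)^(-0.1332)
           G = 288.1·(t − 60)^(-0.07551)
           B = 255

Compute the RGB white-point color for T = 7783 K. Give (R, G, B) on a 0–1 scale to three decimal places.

(0.881, 0.909, 1.000)

t = 7783/100 = 77.83; the t > 66 branch applies.
R = 329.7·(77.83 − 60)^(-0.1332) = 329.7·17.83^(-0.1332) = 329.7·0.68131 = 224.629.
G = 288.1·(77.83 − 60)^(-0.07551) = 288.1·17.83^(-0.07551) = 288.1·0.80450 = 231.776.
B = 255 by definition for t > 66.
Dividing each by 255: (0.8809, 0.9089, 1.0000) → (0.881, 0.909, 1.000).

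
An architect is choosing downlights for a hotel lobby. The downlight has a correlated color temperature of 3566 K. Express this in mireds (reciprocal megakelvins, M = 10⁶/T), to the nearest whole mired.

280 mireds

M = 10⁶ / 3566 = 280.426 → 280 mireds.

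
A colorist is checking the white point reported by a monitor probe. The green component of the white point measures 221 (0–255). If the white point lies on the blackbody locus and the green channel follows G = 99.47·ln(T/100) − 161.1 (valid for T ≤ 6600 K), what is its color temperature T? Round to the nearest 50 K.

ln t = (221 + 161.1) / 99.47 = 3.8414.
t = e^3.8414 = 46.589.
T = 100·t = 4659 K → 4650 K to the nearest 50 K.

4650 K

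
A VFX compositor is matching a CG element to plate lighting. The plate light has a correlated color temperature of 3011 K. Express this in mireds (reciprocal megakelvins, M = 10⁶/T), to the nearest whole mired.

332 mireds

M = 10⁶ / 3011 = 332.116 → 332 mireds.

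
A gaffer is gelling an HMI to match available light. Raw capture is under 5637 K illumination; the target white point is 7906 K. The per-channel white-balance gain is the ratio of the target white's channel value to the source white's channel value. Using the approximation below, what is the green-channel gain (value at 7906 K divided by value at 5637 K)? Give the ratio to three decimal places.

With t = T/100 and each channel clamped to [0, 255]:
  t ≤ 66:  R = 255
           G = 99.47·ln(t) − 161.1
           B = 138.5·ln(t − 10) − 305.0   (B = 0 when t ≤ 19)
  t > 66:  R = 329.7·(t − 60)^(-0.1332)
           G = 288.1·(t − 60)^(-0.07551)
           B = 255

0.961

At 5637 K (t = 56.37):
  G = 99.47·ln 56.37 − 161.1 = 99.47·4.0319 − 161.1 = 239.957.
At 7906 K (t = 79.06):
  G = 288.1·(79.06 − 60)^(-0.07551) = 288.1·19.06^(-0.07551) = 288.1·0.80046 = 230.612.
Gain = 230.612 / 239.957 = 0.9611 → 0.961.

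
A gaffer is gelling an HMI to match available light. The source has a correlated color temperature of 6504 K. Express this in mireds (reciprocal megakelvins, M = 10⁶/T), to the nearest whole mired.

M = 10⁶ / 6504 = 153.752 → 154 mireds.

154 mireds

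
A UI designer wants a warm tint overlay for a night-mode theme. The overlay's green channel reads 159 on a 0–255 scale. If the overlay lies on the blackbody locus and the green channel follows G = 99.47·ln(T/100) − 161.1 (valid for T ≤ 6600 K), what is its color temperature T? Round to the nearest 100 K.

2500 K

ln t = (159 + 161.1) / 99.47 = 3.2181.
t = e^3.2181 = 24.980.
T = 100·t = 2498 K → 2500 K to the nearest 100 K.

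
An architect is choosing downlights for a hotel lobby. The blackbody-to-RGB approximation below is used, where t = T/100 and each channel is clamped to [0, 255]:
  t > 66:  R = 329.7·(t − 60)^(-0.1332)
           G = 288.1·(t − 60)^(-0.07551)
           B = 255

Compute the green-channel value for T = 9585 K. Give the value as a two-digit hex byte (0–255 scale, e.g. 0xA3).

0xDC

t = 9585/100 = 95.85; the t > 66 branch applies.
G = 288.1·(95.85 − 60)^(-0.07551) = 288.1·35.85^(-0.07551) = 288.1·0.76317 = 219.869.
Rounded: 220; in hex, 0xDC.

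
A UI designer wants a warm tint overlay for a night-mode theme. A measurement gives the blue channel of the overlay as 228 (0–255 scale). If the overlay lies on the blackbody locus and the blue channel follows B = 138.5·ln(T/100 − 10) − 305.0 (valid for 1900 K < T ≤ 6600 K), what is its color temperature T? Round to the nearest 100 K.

5700 K

ln(t − 10) = (228 + 305.0) / 138.5 = 3.8484.
t − 10 = e^3.8484 = 46.917, so t = 56.917.
T = 100·t = 5692 K → 5700 K to the nearest 100 K.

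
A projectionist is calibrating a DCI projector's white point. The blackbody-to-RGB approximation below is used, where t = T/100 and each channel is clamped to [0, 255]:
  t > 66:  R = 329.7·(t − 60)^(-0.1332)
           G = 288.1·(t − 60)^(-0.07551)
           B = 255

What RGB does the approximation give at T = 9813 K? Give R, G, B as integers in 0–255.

t = 9813/100 = 98.13; the t > 66 branch applies.
R = 329.7·(98.13 − 60)^(-0.1332) = 329.7·38.13^(-0.1332) = 329.7·0.61571 = 202.999.
G = 288.1·(98.13 − 60)^(-0.07551) = 288.1·38.13^(-0.07551) = 288.1·0.75962 = 218.848.
B = 255 by definition for t > 66.
Rounded: (203, 219, 255).

R=203, G=219, B=255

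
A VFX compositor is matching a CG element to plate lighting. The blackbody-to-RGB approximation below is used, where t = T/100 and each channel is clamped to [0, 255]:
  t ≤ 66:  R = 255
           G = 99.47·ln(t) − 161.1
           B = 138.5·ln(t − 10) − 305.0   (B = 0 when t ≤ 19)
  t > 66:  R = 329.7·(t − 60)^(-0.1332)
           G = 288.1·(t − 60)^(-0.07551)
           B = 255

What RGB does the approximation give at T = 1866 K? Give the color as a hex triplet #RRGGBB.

t = 1866/100 = 18.66; the t ≤ 66 branch applies.
R = 255 by definition for t ≤ 66.
G = 99.47·ln 18.66 − 161.1 = 99.47·2.9264 − 161.1 = 129.987.
t = 18.66 ≤ 19, so B = 0.
Rounded: (255, 130, 0).
In hex: #FF8200.

#FF8200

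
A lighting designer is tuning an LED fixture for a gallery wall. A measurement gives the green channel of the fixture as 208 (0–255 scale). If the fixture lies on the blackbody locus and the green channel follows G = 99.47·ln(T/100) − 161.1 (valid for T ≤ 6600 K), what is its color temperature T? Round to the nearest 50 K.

4100 K

ln t = (208 + 161.1) / 99.47 = 3.7107.
t = e^3.7107 = 40.881.
T = 100·t = 4088 K → 4100 K to the nearest 50 K.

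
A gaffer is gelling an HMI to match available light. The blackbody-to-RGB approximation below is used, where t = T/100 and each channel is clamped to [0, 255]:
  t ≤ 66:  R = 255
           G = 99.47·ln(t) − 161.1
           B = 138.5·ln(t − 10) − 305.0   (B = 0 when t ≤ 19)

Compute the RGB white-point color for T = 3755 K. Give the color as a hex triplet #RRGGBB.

#FFC89A

t = 3755/100 = 37.55; the t ≤ 66 branch applies.
R = 255 by definition for t ≤ 66.
G = 99.47·ln 37.55 − 161.1 = 99.47·3.6257 − 161.1 = 199.546.
B = 138.5·ln(37.55 − 10) − 305.0 = 138.5·ln 27.55 − 305.0 = 138.5·3.3160 − 305.0 = 154.266.
Rounded: (255, 200, 154).
In hex: #FFC89A.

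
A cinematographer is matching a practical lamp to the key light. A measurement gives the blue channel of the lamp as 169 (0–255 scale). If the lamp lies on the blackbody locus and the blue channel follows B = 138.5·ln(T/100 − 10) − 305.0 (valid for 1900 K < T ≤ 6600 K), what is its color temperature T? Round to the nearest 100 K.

4100 K

ln(t − 10) = (169 + 305.0) / 138.5 = 3.4224.
t − 10 = e^3.4224 = 30.642, so t = 40.642.
T = 100·t = 4064 K → 4100 K to the nearest 100 K.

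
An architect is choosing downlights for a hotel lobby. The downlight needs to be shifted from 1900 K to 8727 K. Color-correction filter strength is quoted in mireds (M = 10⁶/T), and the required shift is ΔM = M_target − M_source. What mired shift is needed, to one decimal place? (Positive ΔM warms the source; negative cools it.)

M_source = 10⁶/1900 = 526.316; M_target = 10⁶/8727 = 114.587.
ΔM = 114.587 − 526.316 = -411.729 → -411.7 mireds, a cooling shift.

-411.7 mireds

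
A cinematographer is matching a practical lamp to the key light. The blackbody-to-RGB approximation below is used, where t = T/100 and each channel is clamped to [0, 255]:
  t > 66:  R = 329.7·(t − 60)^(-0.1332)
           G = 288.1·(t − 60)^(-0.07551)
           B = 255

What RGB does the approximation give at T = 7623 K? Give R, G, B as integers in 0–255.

R=227, G=233, B=255

t = 7623/100 = 76.23; the t > 66 branch applies.
R = 329.7·(76.23 − 60)^(-0.1332) = 329.7·16.23^(-0.1332) = 329.7·0.68990 = 227.460.
G = 288.1·(76.23 − 60)^(-0.07551) = 288.1·16.23^(-0.07551) = 288.1·0.81023 = 233.428.
B = 255 by definition for t > 66.
Rounded: (227, 233, 255).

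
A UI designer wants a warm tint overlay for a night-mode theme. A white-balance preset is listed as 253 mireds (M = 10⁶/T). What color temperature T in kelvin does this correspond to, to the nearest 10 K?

3950 K

T = 10⁶ / 253 = 3952.57 K → 3950 K.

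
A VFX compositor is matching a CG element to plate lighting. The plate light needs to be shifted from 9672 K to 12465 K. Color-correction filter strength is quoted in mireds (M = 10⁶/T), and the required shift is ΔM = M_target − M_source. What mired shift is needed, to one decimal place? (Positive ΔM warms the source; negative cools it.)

M_source = 10⁶/9672 = 103.391; M_target = 10⁶/12465 = 80.225.
ΔM = 80.225 − 103.391 = -23.167 → -23.2 mireds, a cooling shift.

-23.2 mireds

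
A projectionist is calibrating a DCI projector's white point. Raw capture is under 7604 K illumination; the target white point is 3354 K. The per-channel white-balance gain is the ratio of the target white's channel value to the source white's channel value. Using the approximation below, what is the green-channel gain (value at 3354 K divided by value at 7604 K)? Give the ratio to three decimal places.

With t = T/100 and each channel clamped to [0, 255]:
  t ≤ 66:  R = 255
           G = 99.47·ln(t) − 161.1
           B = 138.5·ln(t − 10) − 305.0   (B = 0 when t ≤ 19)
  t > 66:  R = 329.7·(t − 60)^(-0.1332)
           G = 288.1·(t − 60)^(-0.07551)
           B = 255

0.806

At 7604 K (t = 76.04):
  G = 288.1·(76.04 − 60)^(-0.07551) = 288.1·16.04^(-0.07551) = 288.1·0.81095 = 233.635.
At 3354 K (t = 33.54):
  G = 99.47·ln 33.54 − 161.1 = 99.47·3.5127 − 161.1 = 188.312.
Gain = 188.312 / 233.635 = 0.8060 → 0.806.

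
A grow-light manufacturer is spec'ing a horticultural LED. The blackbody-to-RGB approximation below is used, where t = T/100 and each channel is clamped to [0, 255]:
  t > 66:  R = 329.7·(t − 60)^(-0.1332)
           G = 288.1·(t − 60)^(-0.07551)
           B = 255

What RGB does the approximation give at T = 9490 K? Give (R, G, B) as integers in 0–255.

t = 9490/100 = 94.9; the t > 66 branch applies.
R = 329.7·(94.9 − 60)^(-0.1332) = 329.7·34.9^(-0.1332) = 329.7·0.62301 = 205.407.
G = 288.1·(94.9 − 60)^(-0.07551) = 288.1·34.9^(-0.07551) = 288.1·0.76472 = 220.315.
B = 255 by definition for t > 66.
Rounded: (205, 220, 255).

(205, 220, 255)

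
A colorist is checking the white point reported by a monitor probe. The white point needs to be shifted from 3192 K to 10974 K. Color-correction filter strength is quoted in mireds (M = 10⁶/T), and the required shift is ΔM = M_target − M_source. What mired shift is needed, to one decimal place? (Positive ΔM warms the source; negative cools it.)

-222.2 mireds

M_source = 10⁶/3192 = 313.283; M_target = 10⁶/10974 = 91.124.
ΔM = 91.124 − 313.283 = -222.159 → -222.2 mireds, a cooling shift.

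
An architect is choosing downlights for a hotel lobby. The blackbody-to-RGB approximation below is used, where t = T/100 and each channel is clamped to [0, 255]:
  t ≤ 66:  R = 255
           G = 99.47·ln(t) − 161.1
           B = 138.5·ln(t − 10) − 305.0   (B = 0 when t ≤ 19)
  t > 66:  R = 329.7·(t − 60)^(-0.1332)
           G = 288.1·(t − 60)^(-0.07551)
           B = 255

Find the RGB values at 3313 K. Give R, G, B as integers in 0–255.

R=255, G=187, B=130

t = 3313/100 = 33.13; the t ≤ 66 branch applies.
R = 255 by definition for t ≤ 66.
G = 99.47·ln 33.13 − 161.1 = 99.47·3.5004 − 161.1 = 187.089.
B = 138.5·ln(33.13 − 10) − 305.0 = 138.5·ln 23.13 − 305.0 = 138.5·3.1411 − 305.0 = 130.047.
Rounded: (255, 187, 130).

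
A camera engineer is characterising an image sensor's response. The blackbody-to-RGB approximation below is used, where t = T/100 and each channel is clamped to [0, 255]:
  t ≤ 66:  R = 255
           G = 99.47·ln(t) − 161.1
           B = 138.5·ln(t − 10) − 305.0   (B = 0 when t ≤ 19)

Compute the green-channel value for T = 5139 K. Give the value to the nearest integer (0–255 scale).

t = 5139/100 = 51.39; the t ≤ 66 branch applies.
G = 99.47·ln 51.39 − 161.1 = 99.47·3.9394 − 161.1 = 230.756.
Rounded: 231.

231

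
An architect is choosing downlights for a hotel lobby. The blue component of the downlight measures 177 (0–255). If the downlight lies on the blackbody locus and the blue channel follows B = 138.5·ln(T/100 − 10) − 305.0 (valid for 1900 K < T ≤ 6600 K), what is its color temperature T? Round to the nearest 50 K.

4250 K

ln(t − 10) = (177 + 305.0) / 138.5 = 3.4801.
t − 10 = e^3.4801 = 32.464, so t = 42.464.
T = 100·t = 4246 K → 4250 K to the nearest 50 K.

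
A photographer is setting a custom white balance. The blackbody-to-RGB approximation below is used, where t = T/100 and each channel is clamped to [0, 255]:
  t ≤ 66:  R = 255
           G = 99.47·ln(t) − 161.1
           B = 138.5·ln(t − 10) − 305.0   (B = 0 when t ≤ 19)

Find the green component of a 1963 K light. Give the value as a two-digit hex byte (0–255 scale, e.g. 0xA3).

0x87

t = 1963/100 = 19.63; the t ≤ 66 branch applies.
G = 99.47·ln 19.63 − 161.1 = 99.47·2.9771 − 161.1 = 135.028.
Rounded: 135; in hex, 0x87.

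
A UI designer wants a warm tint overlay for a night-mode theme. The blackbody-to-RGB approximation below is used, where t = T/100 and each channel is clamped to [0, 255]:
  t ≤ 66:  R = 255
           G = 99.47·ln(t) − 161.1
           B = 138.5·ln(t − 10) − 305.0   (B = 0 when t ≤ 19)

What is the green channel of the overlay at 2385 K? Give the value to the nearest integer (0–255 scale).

154

t = 2385/100 = 23.85; the t ≤ 66 branch applies.
G = 99.47·ln 23.85 − 161.1 = 99.47·3.1718 − 161.1 = 154.397.
Rounded: 154.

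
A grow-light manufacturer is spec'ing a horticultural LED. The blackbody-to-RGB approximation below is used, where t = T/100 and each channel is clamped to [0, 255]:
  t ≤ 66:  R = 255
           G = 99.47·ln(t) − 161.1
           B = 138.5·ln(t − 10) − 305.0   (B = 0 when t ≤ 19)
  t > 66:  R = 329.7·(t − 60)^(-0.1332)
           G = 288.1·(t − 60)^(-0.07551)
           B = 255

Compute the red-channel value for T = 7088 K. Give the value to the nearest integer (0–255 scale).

240

t = 7088/100 = 70.88; the t > 66 branch applies.
R = 329.7·(70.88 − 60)^(-0.1332) = 329.7·10.88^(-0.1332) = 329.7·0.72765 = 239.905.
Rounded: 240.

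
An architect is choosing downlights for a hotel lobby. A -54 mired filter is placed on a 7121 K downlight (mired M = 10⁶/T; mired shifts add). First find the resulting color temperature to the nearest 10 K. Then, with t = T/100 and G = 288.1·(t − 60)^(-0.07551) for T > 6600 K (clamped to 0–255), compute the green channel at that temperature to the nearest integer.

M_in = 10⁶/7121 = 140.43; M_out = 140.43 + (-54) = 86.43.
T_out = 10⁶/86.43 = 11570.1 K → 11570 K; t = 115.7.
G = 288.1·(115.7 − 60)^(-0.07551) = 288.1·55.7^(-0.07551) = 288.1·0.73819 = 212.674.
Rounded: 213.

213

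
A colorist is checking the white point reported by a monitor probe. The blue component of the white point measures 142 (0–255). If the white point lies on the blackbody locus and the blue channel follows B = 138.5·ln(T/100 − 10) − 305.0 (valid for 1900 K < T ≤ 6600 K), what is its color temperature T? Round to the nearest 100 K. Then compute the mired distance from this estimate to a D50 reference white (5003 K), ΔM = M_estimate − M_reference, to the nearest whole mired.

ln(t − 10) = (142 + 305.0) / 138.5 = 3.2274.
t − 10 = e^3.2274 = 25.215, so t = 35.215.
T = 100·t = 3521 K → 3500 K to the nearest 100 K.
M_estimate = 10⁶/3500 = 285.71; M_reference = 10⁶/5003 = 199.88.
ΔM = 285.71 − 199.88 = 85.83 → +86 mireds.

+86 mireds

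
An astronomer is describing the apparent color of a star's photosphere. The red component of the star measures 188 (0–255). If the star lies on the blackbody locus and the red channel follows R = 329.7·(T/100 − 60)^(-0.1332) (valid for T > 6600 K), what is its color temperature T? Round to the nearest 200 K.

(t − 60)^(-0.1332) = 188/329.7 = 0.57022.
t − 60 = 0.57022^(1/-0.1332) = 0.57022^(-7.508) = 67.848, so t = 127.848.
T = 100·t = 12785 K → 12800 K to the nearest 200 K.

12800 K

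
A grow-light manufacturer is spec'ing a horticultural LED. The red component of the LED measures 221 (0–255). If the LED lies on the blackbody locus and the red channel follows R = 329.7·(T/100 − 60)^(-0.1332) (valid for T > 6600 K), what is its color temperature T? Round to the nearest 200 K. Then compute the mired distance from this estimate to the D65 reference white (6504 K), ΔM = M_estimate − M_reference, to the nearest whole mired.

(t − 60)^(-0.1332) = 221/329.7 = 0.67031.
t − 60 = 0.67031^(1/-0.1332) = 0.67031^(-7.508) = 20.149, so t = 80.149.
T = 100·t = 8015 K → 8000 K to the nearest 200 K.
M_estimate = 10⁶/8000 = 125.00; M_reference = 10⁶/6504 = 153.75.
ΔM = 125.00 − 153.75 = -28.75 → -29 mireds.

-29 mireds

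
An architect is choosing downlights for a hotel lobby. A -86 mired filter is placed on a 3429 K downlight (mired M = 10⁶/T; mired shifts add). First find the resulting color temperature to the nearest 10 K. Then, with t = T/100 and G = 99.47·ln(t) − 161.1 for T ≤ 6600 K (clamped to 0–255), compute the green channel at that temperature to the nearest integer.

M_in = 10⁶/3429 = 291.63; M_out = 291.63 + (-86) = 205.63.
T_out = 10⁶/205.63 = 4863.1 K → 4860 K; t = 48.6.
G = 99.47·ln 48.6 − 161.1 = 99.47·3.8836 − 161.1 = 225.204.
Rounded: 225.

225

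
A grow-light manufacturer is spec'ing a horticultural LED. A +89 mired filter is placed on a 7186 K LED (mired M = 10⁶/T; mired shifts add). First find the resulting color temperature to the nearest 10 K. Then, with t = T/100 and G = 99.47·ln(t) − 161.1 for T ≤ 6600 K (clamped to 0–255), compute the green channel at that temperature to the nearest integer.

M_in = 10⁶/7186 = 139.16; M_out = 139.16 + (+89) = 228.16.
T_out = 10⁶/228.16 = 4382.9 K → 4380 K; t = 43.8.
G = 99.47·ln 43.8 − 161.1 = 99.47·3.7796 − 161.1 = 214.860.
Rounded: 215.

215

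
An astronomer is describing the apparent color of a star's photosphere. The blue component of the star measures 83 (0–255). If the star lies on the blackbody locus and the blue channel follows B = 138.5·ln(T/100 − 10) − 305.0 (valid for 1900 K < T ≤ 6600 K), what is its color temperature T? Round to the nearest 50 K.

2650 K

ln(t − 10) = (83 + 305.0) / 138.5 = 2.8014.
t − 10 = e^2.8014 = 16.468, so t = 26.468.
T = 100·t = 2647 K → 2650 K to the nearest 50 K.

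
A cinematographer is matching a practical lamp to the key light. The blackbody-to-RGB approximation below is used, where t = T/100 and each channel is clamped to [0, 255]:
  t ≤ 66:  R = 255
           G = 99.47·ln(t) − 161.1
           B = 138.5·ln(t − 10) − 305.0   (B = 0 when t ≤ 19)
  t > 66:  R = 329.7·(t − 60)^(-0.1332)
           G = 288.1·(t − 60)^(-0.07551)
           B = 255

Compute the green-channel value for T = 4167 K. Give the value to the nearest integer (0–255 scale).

210

t = 4167/100 = 41.67; the t ≤ 66 branch applies.
G = 99.47·ln 41.67 − 161.1 = 99.47·3.7298 − 161.1 = 209.901.
Rounded: 210.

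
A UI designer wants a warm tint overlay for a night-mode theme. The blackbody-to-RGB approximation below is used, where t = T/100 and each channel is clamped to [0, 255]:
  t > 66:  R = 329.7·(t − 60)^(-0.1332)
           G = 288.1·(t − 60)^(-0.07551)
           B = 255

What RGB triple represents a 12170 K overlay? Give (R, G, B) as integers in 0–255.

(190, 211, 255)

t = 12170/100 = 121.7; the t > 66 branch applies.
R = 329.7·(121.7 − 60)^(-0.1332) = 329.7·61.7^(-0.1332) = 329.7·0.57748 = 190.394.
G = 288.1·(121.7 − 60)^(-0.07551) = 288.1·61.7^(-0.07551) = 288.1·0.73251 = 211.037.
B = 255 by definition for t > 66.
Rounded: (190, 211, 255).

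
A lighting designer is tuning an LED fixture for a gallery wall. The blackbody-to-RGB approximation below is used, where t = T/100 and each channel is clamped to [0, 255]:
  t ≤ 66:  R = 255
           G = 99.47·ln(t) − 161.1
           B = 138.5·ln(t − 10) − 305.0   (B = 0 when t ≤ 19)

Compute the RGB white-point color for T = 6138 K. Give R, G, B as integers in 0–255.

t = 6138/100 = 61.38; the t ≤ 66 branch applies.
R = 255 by definition for t ≤ 66.
G = 99.47·ln 61.38 − 161.1 = 99.47·4.1171 − 161.1 = 248.426.
B = 138.5·ln(61.38 − 10) − 305.0 = 138.5·ln 51.38 − 305.0 = 138.5·3.9392 − 305.0 = 240.586.
Rounded: (255, 248, 241).

R=255, G=248, B=241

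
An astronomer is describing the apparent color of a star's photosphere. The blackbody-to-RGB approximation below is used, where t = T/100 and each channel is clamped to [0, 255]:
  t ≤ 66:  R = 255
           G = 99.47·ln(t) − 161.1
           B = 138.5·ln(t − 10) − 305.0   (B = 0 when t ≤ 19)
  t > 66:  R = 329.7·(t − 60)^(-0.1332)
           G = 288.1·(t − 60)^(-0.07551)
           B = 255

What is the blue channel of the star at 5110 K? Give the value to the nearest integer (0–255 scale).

210

t = 5110/100 = 51.1; the t ≤ 66 branch applies.
B = 138.5·ln(51.1 − 10) − 305.0 = 138.5·ln 41.1 − 305.0 = 138.5·3.7160 − 305.0 = 209.667.
Rounded: 210.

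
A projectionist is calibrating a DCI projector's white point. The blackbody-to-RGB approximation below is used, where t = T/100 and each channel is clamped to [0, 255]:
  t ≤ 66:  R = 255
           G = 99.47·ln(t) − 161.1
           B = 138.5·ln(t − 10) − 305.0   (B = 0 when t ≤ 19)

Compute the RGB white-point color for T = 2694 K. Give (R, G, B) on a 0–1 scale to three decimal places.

t = 2694/100 = 26.94; the t ≤ 66 branch applies.
R = 255 by definition for t ≤ 66.
G = 99.47·ln 26.94 − 161.1 = 99.47·3.2936 − 161.1 = 166.516.
B = 138.5·ln(26.94 − 10) − 305.0 = 138.5·ln 16.94 − 305.0 = 138.5·2.8297 − 305.0 = 86.910.
Dividing each by 255: (1.0000, 0.6530, 0.3408) → (1.000, 0.653, 0.341).

(1.000, 0.653, 0.341)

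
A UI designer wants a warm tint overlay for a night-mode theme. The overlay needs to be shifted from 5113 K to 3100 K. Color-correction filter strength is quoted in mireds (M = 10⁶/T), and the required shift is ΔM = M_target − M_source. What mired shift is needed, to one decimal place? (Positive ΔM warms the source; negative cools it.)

M_source = 10⁶/5113 = 195.580; M_target = 10⁶/3100 = 322.581.
ΔM = 322.581 − 195.580 = 127.001 → +127.0 mireds, a warming shift.

+127.0 mireds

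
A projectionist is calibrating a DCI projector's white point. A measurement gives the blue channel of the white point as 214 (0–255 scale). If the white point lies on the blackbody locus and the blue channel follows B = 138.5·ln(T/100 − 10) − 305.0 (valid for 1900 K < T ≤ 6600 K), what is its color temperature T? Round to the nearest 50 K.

ln(t − 10) = (214 + 305.0) / 138.5 = 3.7473.
t − 10 = e^3.7473 = 42.406, so t = 52.406.
T = 100·t = 5241 K → 5250 K to the nearest 50 K.

5250 K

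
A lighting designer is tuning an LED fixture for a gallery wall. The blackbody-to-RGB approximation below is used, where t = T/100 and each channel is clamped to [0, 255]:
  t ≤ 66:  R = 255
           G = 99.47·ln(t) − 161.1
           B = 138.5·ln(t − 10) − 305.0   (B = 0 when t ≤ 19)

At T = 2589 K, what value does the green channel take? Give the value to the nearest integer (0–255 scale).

163

t = 2589/100 = 25.89; the t ≤ 66 branch applies.
G = 99.47·ln 25.89 − 161.1 = 99.47·3.2539 − 161.1 = 162.561.
Rounded: 163.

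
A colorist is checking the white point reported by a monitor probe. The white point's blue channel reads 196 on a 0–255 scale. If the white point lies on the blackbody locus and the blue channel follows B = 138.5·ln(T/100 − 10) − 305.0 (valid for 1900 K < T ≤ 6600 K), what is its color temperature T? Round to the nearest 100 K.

ln(t − 10) = (196 + 305.0) / 138.5 = 3.6173.
t − 10 = e^3.6173 = 37.238, so t = 47.238.
T = 100·t = 4724 K → 4700 K to the nearest 100 K.

4700 K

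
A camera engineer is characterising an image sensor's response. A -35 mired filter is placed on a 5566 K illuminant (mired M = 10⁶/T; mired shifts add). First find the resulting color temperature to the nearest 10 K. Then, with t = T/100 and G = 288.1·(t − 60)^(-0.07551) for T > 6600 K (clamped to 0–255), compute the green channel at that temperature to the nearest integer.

M_in = 10⁶/5566 = 179.66; M_out = 179.66 + (-35) = 144.66.
T_out = 10⁶/144.66 = 6912.7 K → 6910 K; t = 69.1.
G = 288.1·(69.1 − 60)^(-0.07551) = 288.1·9.1^(-0.07551) = 288.1·0.84641 = 243.852.
Rounded: 244.

244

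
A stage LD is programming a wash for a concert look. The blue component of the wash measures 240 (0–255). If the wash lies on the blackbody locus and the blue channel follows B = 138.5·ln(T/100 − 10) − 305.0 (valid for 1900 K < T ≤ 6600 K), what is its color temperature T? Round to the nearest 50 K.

6100 K

ln(t − 10) = (240 + 305.0) / 138.5 = 3.9350.
t − 10 = e^3.9350 = 51.163, so t = 61.163.
T = 100·t = 6116 K → 6100 K to the nearest 50 K.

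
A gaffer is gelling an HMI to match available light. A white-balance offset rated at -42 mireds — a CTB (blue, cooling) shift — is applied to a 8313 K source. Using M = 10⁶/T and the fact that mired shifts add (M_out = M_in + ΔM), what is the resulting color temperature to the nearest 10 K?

12770 K

M_in = 10⁶/8313 = 120.29 mireds.
M_out = 120.29 + (-42) = 78.29 mireds.
T_out = 10⁶/78.29 = 12772.4 K → 12770 K.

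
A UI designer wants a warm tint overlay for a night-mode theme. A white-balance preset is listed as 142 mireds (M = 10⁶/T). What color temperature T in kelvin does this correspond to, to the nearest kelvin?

T = 10⁶ / 142 = 7042.25 K → 7042 K.

7042 K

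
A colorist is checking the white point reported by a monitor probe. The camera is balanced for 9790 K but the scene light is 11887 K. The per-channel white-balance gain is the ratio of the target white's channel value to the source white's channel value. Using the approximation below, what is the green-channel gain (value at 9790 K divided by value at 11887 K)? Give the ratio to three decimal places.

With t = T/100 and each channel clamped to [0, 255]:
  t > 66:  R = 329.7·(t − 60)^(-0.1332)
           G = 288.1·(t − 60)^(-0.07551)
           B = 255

1.034

At 11887 K (t = 118.87):
  G = 288.1·(118.87 − 60)^(-0.07551) = 288.1·58.87^(-0.07551) = 288.1·0.73512 = 211.787.
At 9790 K (t = 97.9):
  G = 288.1·(97.9 − 60)^(-0.07551) = 288.1·37.9^(-0.07551) = 288.1·0.75997 = 218.948.
Gain = 218.948 / 211.787 = 1.0338 → 1.034.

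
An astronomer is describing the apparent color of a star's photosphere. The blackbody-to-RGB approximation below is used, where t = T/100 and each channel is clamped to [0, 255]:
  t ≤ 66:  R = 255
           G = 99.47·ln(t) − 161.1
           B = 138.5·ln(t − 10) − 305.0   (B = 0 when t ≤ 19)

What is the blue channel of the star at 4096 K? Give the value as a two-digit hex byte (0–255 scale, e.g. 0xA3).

0xAA

t = 4096/100 = 40.96; the t ≤ 66 branch applies.
B = 138.5·ln(40.96 − 10) − 305.0 = 138.5·ln 30.96 − 305.0 = 138.5·3.4327 − 305.0 = 170.428.
Rounded: 170; in hex, 0xAA.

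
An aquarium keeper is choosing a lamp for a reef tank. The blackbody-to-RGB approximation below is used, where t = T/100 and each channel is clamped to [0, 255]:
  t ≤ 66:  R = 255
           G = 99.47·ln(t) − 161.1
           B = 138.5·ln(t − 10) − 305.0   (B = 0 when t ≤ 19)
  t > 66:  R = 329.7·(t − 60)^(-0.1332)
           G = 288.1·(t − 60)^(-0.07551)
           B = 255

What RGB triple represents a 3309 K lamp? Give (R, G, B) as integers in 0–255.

t = 3309/100 = 33.09; the t ≤ 66 branch applies.
R = 255 by definition for t ≤ 66.
G = 99.47·ln 33.09 − 161.1 = 99.47·3.4992 − 161.1 = 186.969.
B = 138.5·ln(33.09 − 10) − 305.0 = 138.5·ln 23.09 − 305.0 = 138.5·3.1394 − 305.0 = 129.807.
Rounded: (255, 187, 130).

(255, 187, 130)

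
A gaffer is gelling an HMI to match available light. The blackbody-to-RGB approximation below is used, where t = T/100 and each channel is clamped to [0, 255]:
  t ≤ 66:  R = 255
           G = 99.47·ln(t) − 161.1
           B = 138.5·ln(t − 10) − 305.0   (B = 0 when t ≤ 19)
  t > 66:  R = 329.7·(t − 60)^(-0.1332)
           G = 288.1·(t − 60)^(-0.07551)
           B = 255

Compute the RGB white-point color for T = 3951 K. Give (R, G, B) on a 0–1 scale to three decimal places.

(1.000, 0.802, 0.642)

t = 3951/100 = 39.51; the t ≤ 66 branch applies.
R = 255 by definition for t ≤ 66.
G = 99.47·ln 39.51 − 161.1 = 99.47·3.6766 − 161.1 = 204.607.
B = 138.5·ln(39.51 − 10) − 305.0 = 138.5·ln 29.51 − 305.0 = 138.5·3.3847 − 305.0 = 163.785.
Dividing each by 255: (1.0000, 0.8024, 0.6423) → (1.000, 0.802, 0.642).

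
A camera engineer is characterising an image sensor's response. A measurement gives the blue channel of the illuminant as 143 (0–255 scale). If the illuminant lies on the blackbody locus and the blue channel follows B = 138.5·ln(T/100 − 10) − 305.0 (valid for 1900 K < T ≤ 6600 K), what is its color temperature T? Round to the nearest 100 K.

3500 K

ln(t − 10) = (143 + 305.0) / 138.5 = 3.2347.
t − 10 = e^3.2347 = 25.398, so t = 35.398.
T = 100·t = 3540 K → 3500 K to the nearest 100 K.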